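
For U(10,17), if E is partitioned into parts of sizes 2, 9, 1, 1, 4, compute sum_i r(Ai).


r(Ai) = min(|Ai|, 10) for each part.
Sum = min(2,10) + min(9,10) + min(1,10) + min(1,10) + min(4,10)
    = 2 + 9 + 1 + 1 + 4
    = 17.

17


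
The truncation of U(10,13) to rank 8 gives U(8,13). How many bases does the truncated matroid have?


Truncating U(10,13) to rank 8 gives U(8,13).
Bases of U(8,13) are all 8-element subsets of 13 elements.
Number of bases = (13 choose 8) = 1287.

1287


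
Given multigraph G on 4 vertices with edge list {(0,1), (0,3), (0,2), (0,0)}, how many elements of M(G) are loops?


In a graphic matroid, a loop is a self-loop edge (u,u) with rank 0.
Examining all 4 edges for self-loops...
Self-loops found: (0,0)
Number of loops = 1.

1


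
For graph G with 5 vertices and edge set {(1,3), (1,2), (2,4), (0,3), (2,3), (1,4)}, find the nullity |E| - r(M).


Cycle rank (nullity) = |E| - r(M) = |E| - (|V| - c).
|E| = 6, |V| = 5, c = 1.
Nullity = 6 - (5 - 1) = 6 - 4 = 2.

2


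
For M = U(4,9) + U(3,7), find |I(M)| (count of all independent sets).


For a direct sum, |I(M1+M2)| = |I(M1)| * |I(M2)|.
|I(U(4,9))| = sum C(9,k) for k=0..4 = 256.
|I(U(3,7))| = sum C(7,k) for k=0..3 = 64.
Total = 256 * 64 = 16384.

16384


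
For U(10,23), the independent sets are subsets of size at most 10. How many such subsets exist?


Independent sets of U(10,23) are all subsets of size <= 10.
Count = (23 choose 0) + (23 choose 1) + (23 choose 2) + (23 choose 3) + (23 choose 4) + (23 choose 5) + (23 choose 6) + (23 choose 7) + (23 choose 8) + (23 choose 9) + (23 choose 10)
     = 1 + 23 + 253 + 1771 + 8855 + 33649 + 100947 + 245157 + 490314 + 817190 + 1144066
     = 2842226.

2842226


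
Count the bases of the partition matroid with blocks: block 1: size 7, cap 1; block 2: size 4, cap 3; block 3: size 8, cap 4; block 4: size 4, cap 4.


A basis picks exactly ci elements from block i.
Number of bases = product of C(|Si|, ci).
= C(7,1) * C(4,3) * C(8,4) * C(4,4)
= 7 * 4 * 70 * 1
= 1960.

1960


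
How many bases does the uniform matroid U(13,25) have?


Bases of U(13,25) are all 13-element subsets of the 25-element ground set.
Number of bases = C(25,13).
C(25,13) = 5200300.

5200300


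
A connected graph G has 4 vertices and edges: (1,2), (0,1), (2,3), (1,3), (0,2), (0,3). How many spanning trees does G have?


By Kirchhoff's matrix tree theorem, the number of spanning trees equals
the determinant of any cofactor of the Laplacian matrix L.
G has 4 vertices and 6 edges.
Computing the (3 x 3) cofactor determinant gives 16.

16


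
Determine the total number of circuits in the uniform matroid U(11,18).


In U(11,18), circuits are the (12)-element subsets.
Any set of 12 elements is dependent, and removing any one element gives
an independent set of size 11, so it is a minimal dependent set.
Number of circuits = C(18,12) = 18564.

18564


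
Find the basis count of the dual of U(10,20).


The dual of U(r,n) is U(n-r, n) = U(10,20).
Bases of U(10,20) are all (10)-element subsets.
|B(M*)| = (20 choose 10) = 184756.

184756


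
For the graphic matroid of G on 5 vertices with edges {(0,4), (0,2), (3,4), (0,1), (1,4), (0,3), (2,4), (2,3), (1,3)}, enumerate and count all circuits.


A circuit in a graphic matroid = edge set of a simple cycle.
G has 5 vertices and 9 edges.
Enumerating all minimal edge subsets forming cycles...
Total circuits found: 22.

22


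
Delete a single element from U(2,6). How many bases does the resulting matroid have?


Deleting e from U(2,6) gives U(2,5) since n > r.
Bases of U(2,5) = C(5,2) = (5 * 4) / (1 * 2) = 10.

10


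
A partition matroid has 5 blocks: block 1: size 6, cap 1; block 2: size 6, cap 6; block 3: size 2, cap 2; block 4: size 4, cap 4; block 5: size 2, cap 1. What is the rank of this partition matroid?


Rank of a partition matroid = sum of min(|Si|, ci) for each block.
= min(6,1) + min(6,6) + min(2,2) + min(4,4) + min(2,1)
= 1 + 6 + 2 + 4 + 1
= 14.

14


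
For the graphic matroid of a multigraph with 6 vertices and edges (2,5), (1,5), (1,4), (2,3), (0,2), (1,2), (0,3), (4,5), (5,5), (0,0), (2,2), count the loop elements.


In a graphic matroid, a loop is a self-loop edge (u,u) with rank 0.
Examining all 11 edges for self-loops...
Self-loops found: (5,5), (0,0), (2,2)
Number of loops = 3.

3


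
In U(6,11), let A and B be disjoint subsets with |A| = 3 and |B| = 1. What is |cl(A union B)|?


|A union B| = 3 + 1 = 4 (disjoint).
In U(6,11), cl(S) = S if |S| < 6, else cl(S) = E.
Since 4 < 6, cl(A union B) = A union B.
|cl(A union B)| = 4.

4


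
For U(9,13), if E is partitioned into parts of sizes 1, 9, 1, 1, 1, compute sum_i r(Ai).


r(Ai) = min(|Ai|, 9) for each part.
Sum = min(1,9) + min(9,9) + min(1,9) + min(1,9) + min(1,9)
    = 1 + 9 + 1 + 1 + 1
    = 13.

13


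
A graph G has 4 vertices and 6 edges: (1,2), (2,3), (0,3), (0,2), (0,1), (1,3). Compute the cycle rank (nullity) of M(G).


Cycle rank (nullity) = |E| - r(M) = |E| - (|V| - c).
|E| = 6, |V| = 4, c = 1.
Nullity = 6 - (4 - 1) = 6 - 3 = 3.

3


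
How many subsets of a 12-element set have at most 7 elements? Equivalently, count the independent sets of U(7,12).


Independent sets of U(7,12) are all subsets of size <= 7.
Count = C(12,0) + C(12,1) + C(12,2) + C(12,3) + C(12,4) + C(12,5) + C(12,6) + C(12,7)
     = 1 + 12 + 66 + 220 + 495 + 792 + 924 + 792
     = 3302.

3302


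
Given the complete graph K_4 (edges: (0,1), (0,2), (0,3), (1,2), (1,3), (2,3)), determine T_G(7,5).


T(K_4; x,y) = x^3 + 3x^2 + 4xy + 2x + y^3 + 3y^2 + 2y.
Substituting x=7, y=5:
= 343 + 147 + 140 + 14 + 125 + 75 + 10
= 854.

854


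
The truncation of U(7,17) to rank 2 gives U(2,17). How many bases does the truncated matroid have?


Truncating U(7,17) to rank 2 gives U(2,17).
Bases of U(2,17) are all 2-element subsets of 17 elements.
Number of bases = C(17,2) = (17 * 16) / (1 * 2) = 136.

136


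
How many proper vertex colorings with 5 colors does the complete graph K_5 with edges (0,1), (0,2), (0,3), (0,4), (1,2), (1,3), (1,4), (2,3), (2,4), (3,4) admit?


P(K_5, k) = k(k-1)(k-2)...(k-4).
P(5) = (5) * (4) * (3) * (2) * (1) = 120.

120


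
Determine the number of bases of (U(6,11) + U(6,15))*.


(M1+M2)* = M1* + M2*.
M1* = U(5,11), bases: C(11,5) = 462.
M2* = U(9,15), bases: C(15,9) = 5005.
|B(M*)| = 462 * 5005 = 2312310.

2312310


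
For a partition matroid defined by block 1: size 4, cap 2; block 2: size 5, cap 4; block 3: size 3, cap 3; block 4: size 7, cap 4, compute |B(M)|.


A basis picks exactly ci elements from block i.
Number of bases = product of C(|Si|, ci).
= C(4,2) * C(5,4) * C(3,3) * C(7,4)
= 6 * 5 * 1 * 35
= 1050.

1050


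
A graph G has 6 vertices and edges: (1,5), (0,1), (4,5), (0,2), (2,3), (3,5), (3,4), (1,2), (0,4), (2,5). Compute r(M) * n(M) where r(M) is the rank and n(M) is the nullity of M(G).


r(M) = |V| - c = 6 - 1 = 5.
nullity = |E| - r(M) = 10 - 5 = 5.
Product = 5 * 5 = 25.

25


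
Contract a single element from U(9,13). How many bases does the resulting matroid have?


Contracting e from U(9,13) gives U(8,12).
Bases of U(8,12) = C(12,8) = 495.

495


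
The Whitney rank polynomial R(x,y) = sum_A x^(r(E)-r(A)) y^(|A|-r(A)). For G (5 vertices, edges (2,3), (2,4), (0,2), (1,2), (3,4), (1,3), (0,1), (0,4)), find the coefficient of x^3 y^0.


R(x,y) = sum over A in 2^E of x^(r(E)-r(A)) * y^(|A|-r(A)).
G has 5 vertices, 8 edges. r(E) = 4.
Enumerate all 2^8 = 256 subsets.
Count subsets with r(E)-r(A)=3 and |A|-r(A)=0: 8.

8


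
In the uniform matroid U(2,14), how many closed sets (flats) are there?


Flats of U(2,14): every subset of size < 2 is a flat, plus E itself.
Count = C(14,0) + C(14,1) + 1
     = 1 + 14 + 1
     = 16.

16


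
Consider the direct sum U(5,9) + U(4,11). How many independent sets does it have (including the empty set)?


For a direct sum, |I(M1+M2)| = |I(M1)| * |I(M2)|.
|I(U(5,9))| = sum C(9,k) for k=0..5 = 382.
|I(U(4,11))| = sum C(11,k) for k=0..4 = 562.
Total = 382 * 562 = 214684.

214684


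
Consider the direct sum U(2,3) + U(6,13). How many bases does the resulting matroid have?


Bases of a direct sum M1 + M2: |B| = |B(M1)| * |B(M2)|.
|B(U(2,3))| = C(3,2) = 3.
|B(U(6,13))| = C(13,6) = 1716.
Total bases = 3 * 1716 = 5148.

5148


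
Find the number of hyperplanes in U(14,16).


Hyperplanes of U(14,16) are flats of rank 13.
In a uniform matroid, these are exactly the (13)-element subsets.
Count = (16 choose 13) = 560.

560


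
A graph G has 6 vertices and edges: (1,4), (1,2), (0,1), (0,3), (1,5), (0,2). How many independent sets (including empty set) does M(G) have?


An independent set in a graphic matroid is an acyclic edge subset.
G has 6 vertices and 6 edges.
Enumerate all 2^6 = 64 subsets, checking for acyclicity.
Total independent sets = 56.

56


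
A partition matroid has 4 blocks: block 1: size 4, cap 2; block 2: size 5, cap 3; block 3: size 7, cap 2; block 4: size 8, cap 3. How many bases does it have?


A basis picks exactly ci elements from block i.
Number of bases = product of C(|Si|, ci).
= C(4,2) * C(5,3) * C(7,2) * C(8,3)
= 6 * 10 * 21 * 56
= 70560.

70560


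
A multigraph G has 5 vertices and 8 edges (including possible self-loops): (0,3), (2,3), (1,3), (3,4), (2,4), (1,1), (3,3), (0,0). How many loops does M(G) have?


In a graphic matroid, a loop is a self-loop edge (u,u) with rank 0.
Examining all 8 edges for self-loops...
Self-loops found: (1,1), (3,3), (0,0)
Number of loops = 3.

3


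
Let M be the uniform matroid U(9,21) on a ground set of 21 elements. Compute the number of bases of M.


Bases of U(9,21) are all 9-element subsets of the 21-element ground set.
Number of bases = C(21,9).
C(21,9) = 21! / (9! * 12!) = 293930.

293930


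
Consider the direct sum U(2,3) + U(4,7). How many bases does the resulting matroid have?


Bases of a direct sum M1 + M2: |B| = |B(M1)| * |B(M2)|.
|B(U(2,3))| = C(3,2) = 3.
|B(U(4,7))| = C(7,4) = 35.
Total bases = 3 * 35 = 105.

105


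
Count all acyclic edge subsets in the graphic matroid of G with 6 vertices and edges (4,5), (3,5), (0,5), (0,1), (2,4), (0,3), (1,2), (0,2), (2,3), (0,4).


An independent set in a graphic matroid is an acyclic edge subset.
G has 6 vertices and 10 edges.
Enumerate all 2^10 = 1024 subsets, checking for acyclicity.
Total independent sets = 450.

450


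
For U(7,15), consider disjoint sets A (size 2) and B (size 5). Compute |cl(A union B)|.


|A union B| = 2 + 5 = 7 (disjoint).
In U(7,15), cl(S) = S if |S| < 7, else cl(S) = E.
Since 7 >= 7, cl(A union B) = E.
|cl(A union B)| = 15.

15


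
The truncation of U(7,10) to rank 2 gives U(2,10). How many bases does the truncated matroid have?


Truncating U(7,10) to rank 2 gives U(2,10).
Bases of U(2,10) are all 2-element subsets of 10 elements.
Number of bases = C(10,2) = 10! / (2! * 8!) = 45.

45


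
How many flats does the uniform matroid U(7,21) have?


Flats of U(7,21): every subset of size < 7 is a flat, plus E itself.
Count = C(21,0) + C(21,1) + C(21,2) + C(21,3) + C(21,4) + C(21,5) + C(21,6) + 1
     = 1 + 21 + 210 + 1330 + 5985 + 20349 + 54264 + 1
     = 82161.

82161


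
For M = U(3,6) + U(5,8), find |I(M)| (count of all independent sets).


For a direct sum, |I(M1+M2)| = |I(M1)| * |I(M2)|.
|I(U(3,6))| = sum C(6,k) for k=0..3 = 42.
|I(U(5,8))| = sum C(8,k) for k=0..5 = 219.
Total = 42 * 219 = 9198.

9198


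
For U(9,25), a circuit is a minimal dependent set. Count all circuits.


In U(9,25), circuits are the (10)-element subsets.
Any set of 10 elements is dependent, and removing any one element gives
an independent set of size 9, so it is a minimal dependent set.
Number of circuits = C(25,10) = 25! / (10! * 15!) = 3268760.

3268760


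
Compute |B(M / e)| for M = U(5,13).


Contracting e from U(5,13) gives U(4,12).
Bases of U(4,12) = C(12,4) = (12 * 11 * 10 * 9) / (1 * 2 * 3 * 4) = 495.

495


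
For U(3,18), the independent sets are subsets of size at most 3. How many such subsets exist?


Independent sets of U(3,18) are all subsets of size <= 3.
Count = (18 choose 0) + (18 choose 1) + (18 choose 2) + (18 choose 3)
     = 1 + 18 + 153 + 816
     = 988.

988


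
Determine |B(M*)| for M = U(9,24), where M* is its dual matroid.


The dual of U(r,n) is U(n-r, n) = U(15,24).
Bases of U(15,24) are all (15)-element subsets.
|B(M*)| = (24 choose 15) = 1307504.

1307504


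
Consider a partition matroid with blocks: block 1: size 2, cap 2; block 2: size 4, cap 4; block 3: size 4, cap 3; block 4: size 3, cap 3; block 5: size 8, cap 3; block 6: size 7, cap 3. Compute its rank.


Rank of a partition matroid = sum of min(|Si|, ci) for each block.
= min(2,2) + min(4,4) + min(4,3) + min(3,3) + min(8,3) + min(7,3)
= 2 + 4 + 3 + 3 + 3 + 3
= 18.

18


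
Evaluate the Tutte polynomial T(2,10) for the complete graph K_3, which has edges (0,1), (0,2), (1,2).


T(K_3; x,y) = x^2 + x + y.
T(2,10) = 4 + 2 + 10 = 16.

16


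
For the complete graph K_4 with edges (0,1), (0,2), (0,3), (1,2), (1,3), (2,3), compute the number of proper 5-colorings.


P(K_4, k) = k(k-1)(k-2)...(k-3).
P(5) = (5) * (4) * (3) * (2) = 120.

120


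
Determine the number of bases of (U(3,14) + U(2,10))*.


(M1+M2)* = M1* + M2*.
M1* = U(11,14), bases: C(14,11) = 364.
M2* = U(8,10), bases: C(10,8) = 45.
|B(M*)| = 364 * 45 = 16380.

16380


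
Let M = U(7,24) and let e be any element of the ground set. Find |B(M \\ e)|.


Deleting e from U(7,24) gives U(7,23) since n > r.
Bases of U(7,23) = (23 choose 7) = 245157.

245157


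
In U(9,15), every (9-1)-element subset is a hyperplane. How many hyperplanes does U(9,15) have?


Hyperplanes of U(9,15) are flats of rank 8.
In a uniform matroid, these are exactly the (8)-element subsets.
Count = C(15,8) = 15! / (8! * 7!) = 6435.

6435


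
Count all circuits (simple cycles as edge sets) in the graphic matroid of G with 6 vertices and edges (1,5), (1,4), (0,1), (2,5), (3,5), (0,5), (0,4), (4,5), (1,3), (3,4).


A circuit in a graphic matroid = edge set of a simple cycle.
G has 6 vertices and 10 edges.
Enumerating all minimal edge subsets forming cycles...
Total circuits found: 22.

22


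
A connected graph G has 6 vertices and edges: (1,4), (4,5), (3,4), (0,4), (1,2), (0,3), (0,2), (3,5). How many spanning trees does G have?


By Kirchhoff's matrix tree theorem, the number of spanning trees equals
the determinant of any cofactor of the Laplacian matrix L.
G has 6 vertices and 8 edges.
Computing the (5 x 5) cofactor determinant gives 29.

29


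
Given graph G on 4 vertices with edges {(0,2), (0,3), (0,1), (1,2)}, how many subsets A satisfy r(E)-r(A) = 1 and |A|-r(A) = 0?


R(x,y) = sum over A in 2^E of x^(r(E)-r(A)) * y^(|A|-r(A)).
G has 4 vertices, 4 edges. r(E) = 3.
Enumerate all 2^4 = 16 subsets.
Count subsets with r(E)-r(A)=1 and |A|-r(A)=0: 6.

6


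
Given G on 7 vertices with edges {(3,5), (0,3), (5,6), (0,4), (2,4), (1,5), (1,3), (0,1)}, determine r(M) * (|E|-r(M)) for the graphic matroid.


r(M) = |V| - c = 7 - 1 = 6.
nullity = |E| - r(M) = 8 - 6 = 2.
Product = 6 * 2 = 12.

12


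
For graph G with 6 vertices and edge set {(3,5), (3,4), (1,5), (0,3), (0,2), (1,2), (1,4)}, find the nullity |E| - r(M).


Cycle rank (nullity) = |E| - r(M) = |E| - (|V| - c).
|E| = 7, |V| = 6, c = 1.
Nullity = 7 - (6 - 1) = 7 - 5 = 2.

2


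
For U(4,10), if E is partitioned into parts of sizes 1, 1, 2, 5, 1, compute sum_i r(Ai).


r(Ai) = min(|Ai|, 4) for each part.
Sum = min(1,4) + min(1,4) + min(2,4) + min(5,4) + min(1,4)
    = 1 + 1 + 2 + 4 + 1
    = 9.

9


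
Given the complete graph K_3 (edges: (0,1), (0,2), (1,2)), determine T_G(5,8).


T(K_3; x,y) = x^2 + x + y.
T(5,8) = 25 + 5 + 8 = 38.

38


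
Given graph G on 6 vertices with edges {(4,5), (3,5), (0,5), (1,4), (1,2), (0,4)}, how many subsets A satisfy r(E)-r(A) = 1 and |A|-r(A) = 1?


R(x,y) = sum over A in 2^E of x^(r(E)-r(A)) * y^(|A|-r(A)).
G has 6 vertices, 6 edges. r(E) = 5.
Enumerate all 2^6 = 64 subsets.
Count subsets with r(E)-r(A)=1 and |A|-r(A)=1: 3.

3


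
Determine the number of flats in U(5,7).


Flats of U(5,7): every subset of size < 5 is a flat, plus E itself.
Count = (7 choose 0) + (7 choose 1) + (7 choose 2) + (7 choose 3) + (7 choose 4) + 1
     = 1 + 7 + 21 + 35 + 35 + 1
     = 100.

100


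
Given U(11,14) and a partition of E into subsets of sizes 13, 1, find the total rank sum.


r(Ai) = min(|Ai|, 11) for each part.
Sum = min(13,11) + min(1,11)
    = 11 + 1
    = 12.

12


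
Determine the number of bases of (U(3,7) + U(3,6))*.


(M1+M2)* = M1* + M2*.
M1* = U(4,7), bases: C(7,4) = 35.
M2* = U(3,6), bases: C(6,3) = 20.
|B(M*)| = 35 * 20 = 700.

700


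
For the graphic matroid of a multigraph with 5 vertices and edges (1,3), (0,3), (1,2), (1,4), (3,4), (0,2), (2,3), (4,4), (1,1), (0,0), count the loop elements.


In a graphic matroid, a loop is a self-loop edge (u,u) with rank 0.
Examining all 10 edges for self-loops...
Self-loops found: (4,4), (1,1), (0,0)
Number of loops = 3.

3


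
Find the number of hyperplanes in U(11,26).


Hyperplanes of U(11,26) are flats of rank 10.
In a uniform matroid, these are exactly the (10)-element subsets.
Count = C(26,10) = 5311735.

5311735


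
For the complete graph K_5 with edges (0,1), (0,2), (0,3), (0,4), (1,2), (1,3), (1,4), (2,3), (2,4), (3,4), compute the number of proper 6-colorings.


P(K_5, k) = k(k-1)(k-2)...(k-4).
P(6) = (6) * (5) * (4) * (3) * (2) = 720.

720


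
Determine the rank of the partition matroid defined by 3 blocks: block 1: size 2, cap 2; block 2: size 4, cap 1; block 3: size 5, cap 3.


Rank of a partition matroid = sum of min(|Si|, ci) for each block.
= min(2,2) + min(4,1) + min(5,3)
= 2 + 1 + 3
= 6.

6


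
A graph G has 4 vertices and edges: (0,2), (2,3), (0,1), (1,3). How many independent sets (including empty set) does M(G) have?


An independent set in a graphic matroid is an acyclic edge subset.
G has 4 vertices and 4 edges.
Enumerate all 2^4 = 16 subsets, checking for acyclicity.
Total independent sets = 15.

15


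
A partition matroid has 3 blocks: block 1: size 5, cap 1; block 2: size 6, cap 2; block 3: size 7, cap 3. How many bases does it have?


A basis picks exactly ci elements from block i.
Number of bases = product of C(|Si|, ci).
= C(5,1) * C(6,2) * C(7,3)
= 5 * 15 * 35
= 2625.

2625


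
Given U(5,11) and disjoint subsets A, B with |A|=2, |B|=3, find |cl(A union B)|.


|A union B| = 2 + 3 = 5 (disjoint).
In U(5,11), cl(S) = S if |S| < 5, else cl(S) = E.
Since 5 >= 5, cl(A union B) = E.
|cl(A union B)| = 11.

11


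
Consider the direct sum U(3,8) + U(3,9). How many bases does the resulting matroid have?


Bases of a direct sum M1 + M2: |B| = |B(M1)| * |B(M2)|.
|B(U(3,8))| = C(8,3) = 56.
|B(U(3,9))| = C(9,3) = 84.
Total bases = 56 * 84 = 4704.

4704


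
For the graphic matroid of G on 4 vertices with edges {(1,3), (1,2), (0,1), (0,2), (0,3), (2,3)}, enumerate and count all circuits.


A circuit in a graphic matroid = edge set of a simple cycle.
G has 4 vertices and 6 edges.
Enumerating all minimal edge subsets forming cycles...
Total circuits found: 7.

7


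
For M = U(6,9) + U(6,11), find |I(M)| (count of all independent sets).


For a direct sum, |I(M1+M2)| = |I(M1)| * |I(M2)|.
|I(U(6,9))| = sum C(9,k) for k=0..6 = 466.
|I(U(6,11))| = sum C(11,k) for k=0..6 = 1486.
Total = 466 * 1486 = 692476.

692476


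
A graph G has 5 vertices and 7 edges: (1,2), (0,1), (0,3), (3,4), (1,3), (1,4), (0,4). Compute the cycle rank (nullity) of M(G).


Cycle rank (nullity) = |E| - r(M) = |E| - (|V| - c).
|E| = 7, |V| = 5, c = 1.
Nullity = 7 - (5 - 1) = 7 - 4 = 3.

3


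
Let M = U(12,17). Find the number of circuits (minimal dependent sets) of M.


In U(12,17), circuits are the (13)-element subsets.
Any set of 13 elements is dependent, and removing any one element gives
an independent set of size 12, so it is a minimal dependent set.
Number of circuits = (17 choose 13) = 2380.

2380


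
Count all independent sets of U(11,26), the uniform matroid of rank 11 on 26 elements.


Independent sets of U(11,26) are all subsets of size <= 11.
Count = C(26,0) + C(26,1) + C(26,2) + C(26,3) + C(26,4) + C(26,5) + C(26,6) + C(26,7) + C(26,8) + C(26,9) + C(26,10) + C(26,11)
     = 1 + 26 + 325 + 2600 + 14950 + 65780 + 230230 + 657800 + 1562275 + 3124550 + 5311735 + 7726160
     = 18696432.

18696432


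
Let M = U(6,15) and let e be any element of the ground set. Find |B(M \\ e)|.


Deleting e from U(6,15) gives U(6,14) since n > r.
Bases of U(6,14) = C(14,6) = 3003.

3003


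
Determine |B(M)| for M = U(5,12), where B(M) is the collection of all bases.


Bases of U(5,12) are all 5-element subsets of the 12-element ground set.
Number of bases = C(12,5).
C(12,5) = 792.

792


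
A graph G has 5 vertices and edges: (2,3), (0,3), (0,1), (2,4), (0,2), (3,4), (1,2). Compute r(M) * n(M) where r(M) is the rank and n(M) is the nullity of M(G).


r(M) = |V| - c = 5 - 1 = 4.
nullity = |E| - r(M) = 7 - 4 = 3.
Product = 4 * 3 = 12.

12


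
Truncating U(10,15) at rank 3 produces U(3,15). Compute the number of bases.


Truncating U(10,15) to rank 3 gives U(3,15).
Bases of U(3,15) are all 3-element subsets of 15 elements.
Number of bases = C(15,3) = 15! / (3! * 12!) = 455.

455


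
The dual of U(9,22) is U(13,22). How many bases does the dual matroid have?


The dual of U(r,n) is U(n-r, n) = U(13,22).
Bases of U(13,22) are all (13)-element subsets.
|B(M*)| = C(22,13) = 22! / (13! * 9!) = 497420.

497420


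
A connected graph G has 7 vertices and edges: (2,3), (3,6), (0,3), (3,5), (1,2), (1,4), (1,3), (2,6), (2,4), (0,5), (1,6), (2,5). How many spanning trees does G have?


By Kirchhoff's matrix tree theorem, the number of spanning trees equals
the determinant of any cofactor of the Laplacian matrix L.
G has 7 vertices and 12 edges.
Computing the (6 x 6) cofactor determinant gives 257.

257


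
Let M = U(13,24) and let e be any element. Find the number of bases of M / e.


Contracting e from U(13,24) gives U(12,23).
Bases of U(12,23) = (23 choose 12) = 1352078.

1352078


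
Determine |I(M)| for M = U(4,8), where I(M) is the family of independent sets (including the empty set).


Independent sets of U(4,8) are all subsets of size <= 4.
Count = C(8,0) + C(8,1) + C(8,2) + C(8,3) + C(8,4)
     = 1 + 8 + 28 + 56 + 70
     = 163.

163


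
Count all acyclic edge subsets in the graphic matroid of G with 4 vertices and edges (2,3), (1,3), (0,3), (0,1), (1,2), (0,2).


An independent set in a graphic matroid is an acyclic edge subset.
G has 4 vertices and 6 edges.
Enumerate all 2^6 = 64 subsets, checking for acyclicity.
Total independent sets = 38.

38


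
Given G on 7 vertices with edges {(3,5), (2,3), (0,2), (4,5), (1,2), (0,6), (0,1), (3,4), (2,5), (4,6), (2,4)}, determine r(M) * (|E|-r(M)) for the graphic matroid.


r(M) = |V| - c = 7 - 1 = 6.
nullity = |E| - r(M) = 11 - 6 = 5.
Product = 6 * 5 = 30.

30


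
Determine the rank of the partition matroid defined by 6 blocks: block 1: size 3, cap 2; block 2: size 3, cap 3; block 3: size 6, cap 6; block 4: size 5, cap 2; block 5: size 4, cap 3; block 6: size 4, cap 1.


Rank of a partition matroid = sum of min(|Si|, ci) for each block.
= min(3,2) + min(3,3) + min(6,6) + min(5,2) + min(4,3) + min(4,1)
= 2 + 3 + 6 + 2 + 3 + 1
= 17.

17


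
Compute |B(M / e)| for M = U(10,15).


Contracting e from U(10,15) gives U(9,14).
Bases of U(9,14) = C(14,9) = 14! / (9! * 5!) = 2002.

2002


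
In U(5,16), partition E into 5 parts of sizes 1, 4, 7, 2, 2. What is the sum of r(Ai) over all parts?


r(Ai) = min(|Ai|, 5) for each part.
Sum = min(1,5) + min(4,5) + min(7,5) + min(2,5) + min(2,5)
    = 1 + 4 + 5 + 2 + 2
    = 14.

14


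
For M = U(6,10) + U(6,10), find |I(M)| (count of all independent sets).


For a direct sum, |I(M1+M2)| = |I(M1)| * |I(M2)|.
|I(U(6,10))| = sum C(10,k) for k=0..6 = 848.
|I(U(6,10))| = sum C(10,k) for k=0..6 = 848.
Total = 848 * 848 = 719104.

719104


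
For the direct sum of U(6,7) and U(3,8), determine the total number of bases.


Bases of a direct sum M1 + M2: |B| = |B(M1)| * |B(M2)|.
|B(U(6,7))| = C(7,6) = 7.
|B(U(3,8))| = C(8,3) = 56.
Total bases = 7 * 56 = 392.

392


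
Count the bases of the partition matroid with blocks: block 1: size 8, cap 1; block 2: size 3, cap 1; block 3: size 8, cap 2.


A basis picks exactly ci elements from block i.
Number of bases = product of C(|Si|, ci).
= C(8,1) * C(3,1) * C(8,2)
= 8 * 3 * 28
= 672.

672


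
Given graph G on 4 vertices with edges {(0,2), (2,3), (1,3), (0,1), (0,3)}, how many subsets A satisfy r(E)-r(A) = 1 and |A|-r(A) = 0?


R(x,y) = sum over A in 2^E of x^(r(E)-r(A)) * y^(|A|-r(A)).
G has 4 vertices, 5 edges. r(E) = 3.
Enumerate all 2^5 = 32 subsets.
Count subsets with r(E)-r(A)=1 and |A|-r(A)=0: 10.

10


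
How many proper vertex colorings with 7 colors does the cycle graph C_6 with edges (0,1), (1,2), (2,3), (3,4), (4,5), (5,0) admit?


P(C_6, k) = (k-1)^6 + (-1)^6*(k-1).
P(7) = (6)^6 + 6
= 46656 + 6 = 46662.

46662


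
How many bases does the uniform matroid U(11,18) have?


Bases of U(11,18) are all 11-element subsets of the 18-element ground set.
Number of bases = C(18,11).
C(18,11) = 18! / (11! * 7!) = 31824.

31824


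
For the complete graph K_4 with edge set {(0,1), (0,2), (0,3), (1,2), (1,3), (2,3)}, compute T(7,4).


T(K_4; x,y) = x^3 + 3x^2 + 4xy + 2x + y^3 + 3y^2 + 2y.
Substituting x=7, y=4:
= 343 + 147 + 112 + 14 + 64 + 48 + 8
= 736.

736


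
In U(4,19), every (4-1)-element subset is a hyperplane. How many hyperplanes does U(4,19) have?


Hyperplanes of U(4,19) are flats of rank 3.
In a uniform matroid, these are exactly the (3)-element subsets.
Count = C(19,3) = (19 * 18 * 17) / (1 * 2 * 3) = 969.

969


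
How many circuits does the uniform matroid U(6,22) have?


In U(6,22), circuits are the (7)-element subsets.
Any set of 7 elements is dependent, and removing any one element gives
an independent set of size 6, so it is a minimal dependent set.
Number of circuits = C(22,7) = 22! / (7! * 15!) = 170544.

170544


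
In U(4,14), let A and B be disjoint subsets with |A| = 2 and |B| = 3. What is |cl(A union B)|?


|A union B| = 2 + 3 = 5 (disjoint).
In U(4,14), cl(S) = S if |S| < 4, else cl(S) = E.
Since 5 >= 4, cl(A union B) = E.
|cl(A union B)| = 14.

14


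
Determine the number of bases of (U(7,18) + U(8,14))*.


(M1+M2)* = M1* + M2*.
M1* = U(11,18), bases: C(18,11) = 31824.
M2* = U(6,14), bases: C(14,6) = 3003.
|B(M*)| = 31824 * 3003 = 95567472.

95567472


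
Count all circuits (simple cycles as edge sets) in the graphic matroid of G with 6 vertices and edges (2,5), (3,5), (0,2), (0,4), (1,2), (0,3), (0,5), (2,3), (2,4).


A circuit in a graphic matroid = edge set of a simple cycle.
G has 6 vertices and 9 edges.
Enumerating all minimal edge subsets forming cycles...
Total circuits found: 12.

12


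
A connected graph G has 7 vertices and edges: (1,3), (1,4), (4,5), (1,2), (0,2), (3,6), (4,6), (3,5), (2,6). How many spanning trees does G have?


By Kirchhoff's matrix tree theorem, the number of spanning trees equals
the determinant of any cofactor of the Laplacian matrix L.
G has 7 vertices and 9 edges.
Computing the (6 x 6) cofactor determinant gives 36.

36


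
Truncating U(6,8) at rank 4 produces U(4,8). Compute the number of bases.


Truncating U(6,8) to rank 4 gives U(4,8).
Bases of U(4,8) are all 4-element subsets of 8 elements.
Number of bases = C(8,4) = 8! / (4! * 4!) = 70.

70


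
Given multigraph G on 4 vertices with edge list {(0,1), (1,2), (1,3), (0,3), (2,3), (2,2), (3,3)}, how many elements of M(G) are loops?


In a graphic matroid, a loop is a self-loop edge (u,u) with rank 0.
Examining all 7 edges for self-loops...
Self-loops found: (2,2), (3,3)
Number of loops = 2.

2


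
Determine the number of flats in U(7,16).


Flats of U(7,16): every subset of size < 7 is a flat, plus E itself.
Count = C(16,0) + C(16,1) + C(16,2) + C(16,3) + C(16,4) + C(16,5) + C(16,6) + 1
     = 1 + 16 + 120 + 560 + 1820 + 4368 + 8008 + 1
     = 14894.

14894


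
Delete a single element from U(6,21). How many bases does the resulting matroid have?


Deleting e from U(6,21) gives U(6,20) since n > r.
Bases of U(6,20) = (20 choose 6) = 38760.

38760


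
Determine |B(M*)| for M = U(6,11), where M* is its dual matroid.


The dual of U(r,n) is U(n-r, n) = U(5,11).
Bases of U(5,11) are all (5)-element subsets.
|B(M*)| = C(11,5) = 462.

462


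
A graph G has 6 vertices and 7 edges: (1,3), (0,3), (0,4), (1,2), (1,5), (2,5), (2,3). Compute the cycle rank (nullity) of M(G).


Cycle rank (nullity) = |E| - r(M) = |E| - (|V| - c).
|E| = 7, |V| = 6, c = 1.
Nullity = 7 - (6 - 1) = 7 - 5 = 2.

2


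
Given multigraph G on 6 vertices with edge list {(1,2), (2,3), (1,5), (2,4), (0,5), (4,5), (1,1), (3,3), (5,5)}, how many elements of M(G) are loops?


In a graphic matroid, a loop is a self-loop edge (u,u) with rank 0.
Examining all 9 edges for self-loops...
Self-loops found: (1,1), (3,3), (5,5)
Number of loops = 3.

3


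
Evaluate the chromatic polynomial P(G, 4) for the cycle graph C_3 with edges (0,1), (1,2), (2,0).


P(C_3, k) = (k-1)^3 + (-1)^3*(k-1).
P(4) = (3)^3 - 3
= 27 - 3 = 24.

24


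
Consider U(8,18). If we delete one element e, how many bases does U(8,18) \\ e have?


Deleting e from U(8,18) gives U(8,17) since n > r.
Bases of U(8,17) = C(17,8) = 17! / (8! * 9!) = 24310.

24310


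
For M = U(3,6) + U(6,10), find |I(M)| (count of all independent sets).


For a direct sum, |I(M1+M2)| = |I(M1)| * |I(M2)|.
|I(U(3,6))| = sum C(6,k) for k=0..3 = 42.
|I(U(6,10))| = sum C(10,k) for k=0..6 = 848.
Total = 42 * 848 = 35616.

35616


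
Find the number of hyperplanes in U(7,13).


Hyperplanes of U(7,13) are flats of rank 6.
In a uniform matroid, these are exactly the (6)-element subsets.
Count = C(13,6) = 1716.

1716


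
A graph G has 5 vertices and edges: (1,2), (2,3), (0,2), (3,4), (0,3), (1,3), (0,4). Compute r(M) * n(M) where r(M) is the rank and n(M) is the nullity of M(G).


r(M) = |V| - c = 5 - 1 = 4.
nullity = |E| - r(M) = 7 - 4 = 3.
Product = 4 * 3 = 12.

12


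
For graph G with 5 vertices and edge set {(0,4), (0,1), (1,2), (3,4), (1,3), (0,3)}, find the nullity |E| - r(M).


Cycle rank (nullity) = |E| - r(M) = |E| - (|V| - c).
|E| = 6, |V| = 5, c = 1.
Nullity = 6 - (5 - 1) = 6 - 4 = 2.

2


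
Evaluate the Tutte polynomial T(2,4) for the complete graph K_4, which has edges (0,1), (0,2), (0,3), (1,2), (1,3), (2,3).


T(K_4; x,y) = x^3 + 3x^2 + 4xy + 2x + y^3 + 3y^2 + 2y.
Substituting x=2, y=4:
= 8 + 12 + 32 + 4 + 64 + 48 + 8
= 176.

176


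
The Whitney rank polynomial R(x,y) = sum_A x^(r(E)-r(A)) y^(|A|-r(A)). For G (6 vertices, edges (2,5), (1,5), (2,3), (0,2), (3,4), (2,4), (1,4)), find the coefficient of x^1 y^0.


R(x,y) = sum over A in 2^E of x^(r(E)-r(A)) * y^(|A|-r(A)).
G has 6 vertices, 7 edges. r(E) = 5.
Enumerate all 2^7 = 128 subsets.
Count subsets with r(E)-r(A)=1 and |A|-r(A)=0: 30.

30


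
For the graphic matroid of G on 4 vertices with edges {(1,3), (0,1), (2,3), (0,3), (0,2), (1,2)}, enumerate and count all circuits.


A circuit in a graphic matroid = edge set of a simple cycle.
G has 4 vertices and 6 edges.
Enumerating all minimal edge subsets forming cycles...
Total circuits found: 7.

7


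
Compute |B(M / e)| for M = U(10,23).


Contracting e from U(10,23) gives U(9,22).
Bases of U(9,22) = C(22,9) = 497420.

497420


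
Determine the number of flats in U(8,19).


Flats of U(8,19): every subset of size < 8 is a flat, plus E itself.
Count = C(19,0) + C(19,1) + C(19,2) + C(19,3) + C(19,4) + C(19,5) + C(19,6) + C(19,7) + 1
     = 1 + 19 + 171 + 969 + 3876 + 11628 + 27132 + 50388 + 1
     = 94185.

94185


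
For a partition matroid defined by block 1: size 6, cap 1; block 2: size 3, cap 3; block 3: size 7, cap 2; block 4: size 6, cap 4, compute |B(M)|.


A basis picks exactly ci elements from block i.
Number of bases = product of C(|Si|, ci).
= C(6,1) * C(3,3) * C(7,2) * C(6,4)
= 6 * 1 * 21 * 15
= 1890.

1890


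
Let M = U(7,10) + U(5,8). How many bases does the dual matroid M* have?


(M1+M2)* = M1* + M2*.
M1* = U(3,10), bases: C(10,3) = 120.
M2* = U(3,8), bases: C(8,3) = 56.
|B(M*)| = 120 * 56 = 6720.

6720


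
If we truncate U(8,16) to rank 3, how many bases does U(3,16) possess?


Truncating U(8,16) to rank 3 gives U(3,16).
Bases of U(3,16) are all 3-element subsets of 16 elements.
Number of bases = C(16,3) = 16! / (3! * 13!) = 560.

560


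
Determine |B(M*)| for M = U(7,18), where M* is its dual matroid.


The dual of U(r,n) is U(n-r, n) = U(11,18).
Bases of U(11,18) are all (11)-element subsets.
|B(M*)| = C(18,11) = 31824.

31824


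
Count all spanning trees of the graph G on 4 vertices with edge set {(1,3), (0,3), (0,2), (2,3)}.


By Kirchhoff's matrix tree theorem, the number of spanning trees equals
the determinant of any cofactor of the Laplacian matrix L.
G has 4 vertices and 4 edges.
Computing the (3 x 3) cofactor determinant gives 3.

3


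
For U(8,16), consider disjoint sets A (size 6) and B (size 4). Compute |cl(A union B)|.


|A union B| = 6 + 4 = 10 (disjoint).
In U(8,16), cl(S) = S if |S| < 8, else cl(S) = E.
Since 10 >= 8, cl(A union B) = E.
|cl(A union B)| = 16.

16


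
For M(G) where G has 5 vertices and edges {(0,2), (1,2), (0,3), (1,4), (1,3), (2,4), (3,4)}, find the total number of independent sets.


An independent set in a graphic matroid is an acyclic edge subset.
G has 5 vertices and 7 edges.
Enumerate all 2^7 = 128 subsets, checking for acyclicity.
Total independent sets = 86.

86


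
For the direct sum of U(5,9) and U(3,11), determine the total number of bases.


Bases of a direct sum M1 + M2: |B| = |B(M1)| * |B(M2)|.
|B(U(5,9))| = C(9,5) = 126.
|B(U(3,11))| = C(11,3) = 165.
Total bases = 126 * 165 = 20790.

20790


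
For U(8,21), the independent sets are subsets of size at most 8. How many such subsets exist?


Independent sets of U(8,21) are all subsets of size <= 8.
Count = C(21,0) + C(21,1) + C(21,2) + C(21,3) + C(21,4) + C(21,5) + C(21,6) + C(21,7) + C(21,8)
     = 1 + 21 + 210 + 1330 + 5985 + 20349 + 54264 + 116280 + 203490
     = 401930.

401930


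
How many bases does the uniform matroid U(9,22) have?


Bases of U(9,22) are all 9-element subsets of the 22-element ground set.
Number of bases = C(22,9).
C(22,9) = 22! / (9! * 13!) = 497420.

497420


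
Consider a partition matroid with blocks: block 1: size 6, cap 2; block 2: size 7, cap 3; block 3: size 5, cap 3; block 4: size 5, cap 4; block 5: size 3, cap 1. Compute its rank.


Rank of a partition matroid = sum of min(|Si|, ci) for each block.
= min(6,2) + min(7,3) + min(5,3) + min(5,4) + min(3,1)
= 2 + 3 + 3 + 4 + 1
= 13.

13


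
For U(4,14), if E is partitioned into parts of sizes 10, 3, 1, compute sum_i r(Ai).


r(Ai) = min(|Ai|, 4) for each part.
Sum = min(10,4) + min(3,4) + min(1,4)
    = 4 + 3 + 1
    = 8.

8


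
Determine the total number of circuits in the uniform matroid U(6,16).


In U(6,16), circuits are the (7)-element subsets.
Any set of 7 elements is dependent, and removing any one element gives
an independent set of size 6, so it is a minimal dependent set.
Number of circuits = C(16,7) = 16! / (7! * 9!) = 11440.

11440


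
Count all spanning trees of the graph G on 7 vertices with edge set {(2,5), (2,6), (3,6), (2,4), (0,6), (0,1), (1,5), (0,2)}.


By Kirchhoff's matrix tree theorem, the number of spanning trees equals
the determinant of any cofactor of the Laplacian matrix L.
G has 7 vertices and 8 edges.
Computing the (6 x 6) cofactor determinant gives 11.

11


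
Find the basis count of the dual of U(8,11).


The dual of U(r,n) is U(n-r, n) = U(3,11).
Bases of U(3,11) are all (3)-element subsets.
|B(M*)| = (11 choose 3) = 165.

165


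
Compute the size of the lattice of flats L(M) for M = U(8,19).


Flats of U(8,19): every subset of size < 8 is a flat, plus E itself.
Count = C(19,0) + C(19,1) + C(19,2) + C(19,3) + C(19,4) + C(19,5) + C(19,6) + C(19,7) + 1
     = 1 + 19 + 171 + 969 + 3876 + 11628 + 27132 + 50388 + 1
     = 94185.

94185


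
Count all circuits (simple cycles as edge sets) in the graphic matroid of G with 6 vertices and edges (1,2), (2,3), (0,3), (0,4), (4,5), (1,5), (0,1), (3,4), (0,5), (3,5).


A circuit in a graphic matroid = edge set of a simple cycle.
G has 6 vertices and 10 edges.
Enumerating all minimal edge subsets forming cycles...
Total circuits found: 22.

22


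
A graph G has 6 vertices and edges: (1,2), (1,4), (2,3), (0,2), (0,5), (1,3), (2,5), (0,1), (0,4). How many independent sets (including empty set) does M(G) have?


An independent set in a graphic matroid is an acyclic edge subset.
G has 6 vertices and 9 edges.
Enumerate all 2^9 = 512 subsets, checking for acyclicity.
Total independent sets = 279.

279


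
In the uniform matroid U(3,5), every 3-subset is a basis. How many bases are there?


Bases of U(3,5) are all 3-element subsets of the 5-element ground set.
Number of bases = C(5,3).
C(5,3) = 5! / (3! * 2!) = 10.

10


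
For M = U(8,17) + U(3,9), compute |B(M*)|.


(M1+M2)* = M1* + M2*.
M1* = U(9,17), bases: C(17,9) = 24310.
M2* = U(6,9), bases: C(9,6) = 84.
|B(M*)| = 24310 * 84 = 2042040.

2042040


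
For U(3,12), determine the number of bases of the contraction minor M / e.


Contracting e from U(3,12) gives U(2,11).
Bases of U(2,11) = C(11,2) = 11! / (2! * 9!) = 55.

55


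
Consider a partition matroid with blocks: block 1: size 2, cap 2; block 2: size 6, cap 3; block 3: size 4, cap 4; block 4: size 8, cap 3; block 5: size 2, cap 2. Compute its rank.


Rank of a partition matroid = sum of min(|Si|, ci) for each block.
= min(2,2) + min(6,3) + min(4,4) + min(8,3) + min(2,2)
= 2 + 3 + 4 + 3 + 2
= 14.

14


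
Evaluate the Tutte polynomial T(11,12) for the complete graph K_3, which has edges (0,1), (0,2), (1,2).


T(K_3; x,y) = x^2 + x + y.
T(11,12) = 121 + 11 + 12 = 144.

144


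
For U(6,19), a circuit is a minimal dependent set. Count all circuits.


In U(6,19), circuits are the (7)-element subsets.
Any set of 7 elements is dependent, and removing any one element gives
an independent set of size 6, so it is a minimal dependent set.
Number of circuits = C(19,7) = 50388.

50388


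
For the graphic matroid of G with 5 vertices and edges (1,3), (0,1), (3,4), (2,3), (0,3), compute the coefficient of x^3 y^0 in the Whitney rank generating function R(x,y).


R(x,y) = sum over A in 2^E of x^(r(E)-r(A)) * y^(|A|-r(A)).
G has 5 vertices, 5 edges. r(E) = 4.
Enumerate all 2^5 = 32 subsets.
Count subsets with r(E)-r(A)=3 and |A|-r(A)=0: 5.

5


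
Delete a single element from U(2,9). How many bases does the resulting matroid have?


Deleting e from U(2,9) gives U(2,8) since n > r.
Bases of U(2,8) = (8 choose 2) = 28.

28


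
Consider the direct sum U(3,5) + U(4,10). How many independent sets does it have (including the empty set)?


For a direct sum, |I(M1+M2)| = |I(M1)| * |I(M2)|.
|I(U(3,5))| = sum C(5,k) for k=0..3 = 26.
|I(U(4,10))| = sum C(10,k) for k=0..4 = 386.
Total = 26 * 386 = 10036.

10036


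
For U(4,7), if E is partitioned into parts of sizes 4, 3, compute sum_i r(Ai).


r(Ai) = min(|Ai|, 4) for each part.
Sum = min(4,4) + min(3,4)
    = 4 + 3
    = 7.

7


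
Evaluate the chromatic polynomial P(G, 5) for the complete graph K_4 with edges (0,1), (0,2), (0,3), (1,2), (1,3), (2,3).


P(K_4, k) = k(k-1)(k-2)...(k-3).
P(5) = (5) * (4) * (3) * (2) = 120.

120
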